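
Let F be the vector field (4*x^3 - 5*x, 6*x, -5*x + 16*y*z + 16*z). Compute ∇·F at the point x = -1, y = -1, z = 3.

∂F₁/∂x = 12*x^2 - 5
∂F₂/∂y = 0
∂F₃/∂z = 16*y + 16
∇·F = 12*x^2 + 16*y + 11
At (-1, -1, 3): 7.

7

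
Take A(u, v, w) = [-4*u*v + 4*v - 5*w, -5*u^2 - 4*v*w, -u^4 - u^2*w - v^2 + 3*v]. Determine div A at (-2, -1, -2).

∂A₁/∂u = -4*v
∂A₂/∂v = -4*w
∂A₃/∂w = -u^2
∇·A = -u^2 - 4*v - 4*w
At (-2, -1, -2): 8.

8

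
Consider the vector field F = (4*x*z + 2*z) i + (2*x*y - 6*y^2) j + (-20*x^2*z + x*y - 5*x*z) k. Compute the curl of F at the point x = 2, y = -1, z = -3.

(2, -244, -2)

(∇×F)₁ = ∂F₃/∂y − ∂F₂/∂z = x
(∇×F)₂ = ∂F₁/∂z − ∂F₃/∂x = 40*x*z + 4*x - y + 5*z + 2
(∇×F)₃ = ∂F₂/∂x − ∂F₁/∂y = 2*y
∇×F = (x, 40*x*z + 4*x - y + 5*z + 2, 2*y)
At (2, -1, -3): (2, -244, -2).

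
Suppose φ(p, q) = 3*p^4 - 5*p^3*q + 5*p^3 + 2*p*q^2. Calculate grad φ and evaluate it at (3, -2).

∂φ/∂p = 12*p^3 - 15*p^2*q + 15*p^2 + 2*q^2
∂φ/∂q = -5*p^3 + 4*p*q
∇φ = (12*p^3 - 15*p^2*q + 15*p^2 + 2*q^2, -5*p^3 + 4*p*q)
At (3, -2): (737, -159).

(737, -159)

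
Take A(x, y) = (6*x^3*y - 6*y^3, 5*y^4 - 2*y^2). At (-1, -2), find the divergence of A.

∂A₁/∂x = 18*x^2*y
∂A₂/∂y = 20*y^3 - 4*y
∇·A = 18*x^2*y + 20*y^3 - 4*y
At (-1, -2): -188.

-188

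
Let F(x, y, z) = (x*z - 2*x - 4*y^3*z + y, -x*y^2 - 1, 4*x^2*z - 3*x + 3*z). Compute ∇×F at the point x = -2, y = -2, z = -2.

(0, 1, -101)

(∇×F)₁ = ∂F₃/∂y − ∂F₂/∂z = 0
(∇×F)₂ = ∂F₁/∂z − ∂F₃/∂x = -8*x*z + x - 4*y^3 + 3
(∇×F)₃ = ∂F₂/∂x − ∂F₁/∂y = 12*y^2*z - y^2 - 1
∇×F = (0, -8*x*z + x - 4*y^3 + 3, 12*y^2*z - y^2 - 1)
At (-2, -2, -2): (0, 1, -101).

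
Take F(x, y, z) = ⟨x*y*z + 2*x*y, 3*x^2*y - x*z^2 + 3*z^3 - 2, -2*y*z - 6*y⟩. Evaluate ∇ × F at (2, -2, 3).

(-81, -4, -43)

(∇×F)₁ = ∂F₃/∂y − ∂F₂/∂z = 2*x*z - 9*z^2 - 2*z - 6
(∇×F)₂ = ∂F₁/∂z − ∂F₃/∂x = x*y
(∇×F)₃ = ∂F₂/∂x − ∂F₁/∂y = 6*x*y - x*z - 2*x - z^2
∇×F = (2*x*z - 9*z^2 - 2*z - 6, x*y, 6*x*y - x*z - 2*x - z^2)
At (2, -2, 3): (-81, -4, -43).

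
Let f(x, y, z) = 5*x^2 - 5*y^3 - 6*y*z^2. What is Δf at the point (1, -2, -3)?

∂²f/∂x² = 10
∂²f/∂y² = -30*y
∂²f/∂z² = -12*y
∇²f = -42*y + 10
At (1, -2, -3): 94.

94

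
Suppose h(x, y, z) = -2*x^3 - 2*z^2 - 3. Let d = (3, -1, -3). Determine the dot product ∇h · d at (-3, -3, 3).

-126

∂h/∂x = -6*x^2
∂h/∂y = 0
∂h/∂z = -4*z
∇h at (-3, -3, 3) = (-54, 0, -12)
∇h · d = (-54)(3) + (0)(-1) + (-12)(-3) = -126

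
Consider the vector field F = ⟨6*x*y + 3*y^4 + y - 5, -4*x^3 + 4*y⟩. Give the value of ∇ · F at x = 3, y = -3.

∂F₁/∂x = 6*y
∂F₂/∂y = 4
∇·F = 6*y + 4
At (3, -3): -14.

-14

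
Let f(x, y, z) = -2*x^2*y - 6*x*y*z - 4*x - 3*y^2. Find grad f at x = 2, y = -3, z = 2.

∂f/∂x = -4*x*y - 6*y*z - 4
∂f/∂y = -2*x^2 - 6*x*z - 6*y
∂f/∂z = -6*x*y
∇f = (-4*x*y - 6*y*z - 4, -2*x^2 - 6*x*z - 6*y, -6*x*y)
At (2, -3, 2): (56, -14, 36).

(56, -14, 36)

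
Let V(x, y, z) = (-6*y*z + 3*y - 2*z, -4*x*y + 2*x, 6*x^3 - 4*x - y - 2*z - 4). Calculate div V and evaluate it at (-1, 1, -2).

∂V₁/∂x = 0
∂V₂/∂y = -4*x
∂V₃/∂z = -2
∇·V = -4*x - 2
At (-1, 1, -2): 2.

2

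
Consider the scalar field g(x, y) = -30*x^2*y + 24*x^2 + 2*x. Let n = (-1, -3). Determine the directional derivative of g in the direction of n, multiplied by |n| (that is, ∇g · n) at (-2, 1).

∂g/∂x = -60*x*y + 48*x + 2
∂g/∂y = -30*x^2
∇g at (-2, 1) = (26, -120)
∇g · n = (26)(-1) + (-120)(-3) = 334

334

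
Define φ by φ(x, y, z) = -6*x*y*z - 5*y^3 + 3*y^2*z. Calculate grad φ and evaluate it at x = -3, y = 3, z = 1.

∂φ/∂x = -6*y*z
∂φ/∂y = -6*x*z - 15*y^2 + 6*y*z
∂φ/∂z = -6*x*y + 3*y^2
∇φ = (-6*y*z, -6*x*z - 15*y^2 + 6*y*z, -6*x*y + 3*y^2)
At (-3, 3, 1): (-18, -99, 81).

(-18, -99, 81)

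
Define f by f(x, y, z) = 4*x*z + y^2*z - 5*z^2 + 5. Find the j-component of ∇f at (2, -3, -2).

12

(∇f)_2 = ∂f/∂y = 2*y*z
At (2, -3, -2): 12.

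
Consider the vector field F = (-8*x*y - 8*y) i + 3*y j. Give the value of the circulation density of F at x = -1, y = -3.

0

∂F₂/∂x = 0
∂F₁/∂y = -8*x - 8
Scalar curl = 8*x + 8
At (-1, -3): 0.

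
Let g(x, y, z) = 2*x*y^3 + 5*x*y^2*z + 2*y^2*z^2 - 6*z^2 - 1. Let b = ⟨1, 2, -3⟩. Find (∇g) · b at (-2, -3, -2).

-282

∂g/∂x = 2*y^3 + 5*y^2*z
∂g/∂y = 6*x*y^2 + 10*x*y*z + 4*y*z^2
∂g/∂z = 5*x*y^2 + 4*y^2*z - 12*z
∇g at (-2, -3, -2) = (-144, -276, -138)
∇g · b = (-144)(1) + (-276)(2) + (-138)(-3) = -282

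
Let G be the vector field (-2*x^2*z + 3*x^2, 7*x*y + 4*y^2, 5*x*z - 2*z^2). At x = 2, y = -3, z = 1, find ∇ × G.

(0, -13, -21)

(∇×G)₁ = ∂G₃/∂y − ∂G₂/∂z = 0
(∇×G)₂ = ∂G₁/∂z − ∂G₃/∂x = -2*x^2 - 5*z
(∇×G)₃ = ∂G₂/∂x − ∂G₁/∂y = 7*y
∇×G = (0, -2*x^2 - 5*z, 7*y)
At (2, -3, 1): (0, -13, -21).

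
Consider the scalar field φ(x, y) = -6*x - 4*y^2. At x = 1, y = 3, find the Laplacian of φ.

-8

∂²φ/∂x² = 0
∂²φ/∂y² = -8
∇²φ = -8
At (1, 3): -8.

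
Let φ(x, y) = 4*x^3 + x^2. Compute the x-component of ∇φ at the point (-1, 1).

(∇φ)_1 = ∂φ/∂x = 12*x^2 + 2*x
At (-1, 1): 10.

10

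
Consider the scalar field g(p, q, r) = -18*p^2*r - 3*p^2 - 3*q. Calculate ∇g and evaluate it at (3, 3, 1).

(-126, -3, -162)

∂g/∂p = -36*p*r - 6*p
∂g/∂q = -3
∂g/∂r = -18*p^2
∇g = (-36*p*r - 6*p, -3, -18*p^2)
At (3, 3, 1): (-126, -3, -162).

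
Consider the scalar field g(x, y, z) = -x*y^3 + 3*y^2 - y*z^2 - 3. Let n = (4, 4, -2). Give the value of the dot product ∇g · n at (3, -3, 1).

∂g/∂x = -y^3
∂g/∂y = -3*x*y^2 + 6*y - z^2
∂g/∂z = -2*y*z
∇g at (3, -3, 1) = (27, -100, 6)
∇g · n = (27)(4) + (-100)(4) + (6)(-2) = -304

-304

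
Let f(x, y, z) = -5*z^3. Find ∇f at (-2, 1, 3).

∂f/∂x = 0
∂f/∂y = 0
∂f/∂z = -15*z^2
∇f = (0, 0, -15*z^2)
At (-2, 1, 3): (0, 0, -135).

(0, 0, -135)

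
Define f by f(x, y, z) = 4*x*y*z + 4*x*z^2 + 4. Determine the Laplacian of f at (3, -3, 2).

∂²f/∂x² = 0
∂²f/∂y² = 0
∂²f/∂z² = 8*x
∇²f = 8*x
At (3, -3, 2): 24.

24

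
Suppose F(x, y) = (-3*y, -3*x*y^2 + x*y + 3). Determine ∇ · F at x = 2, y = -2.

26

∂F₁/∂x = 0
∂F₂/∂y = -6*x*y + x
∇·F = -6*x*y + x
At (2, -2): 26.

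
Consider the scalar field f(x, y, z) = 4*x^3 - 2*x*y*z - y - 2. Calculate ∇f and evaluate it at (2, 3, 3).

∂f/∂x = 12*x^2 - 2*y*z
∂f/∂y = -2*x*z - 1
∂f/∂z = -2*x*y
∇f = (12*x^2 - 2*y*z, -2*x*z - 1, -2*x*y)
At (2, 3, 3): (30, -13, -12).

(30, -13, -12)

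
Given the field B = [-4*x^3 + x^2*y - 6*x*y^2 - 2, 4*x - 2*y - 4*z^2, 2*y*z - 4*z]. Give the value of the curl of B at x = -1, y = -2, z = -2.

(-20, 0, 27)

(∇×B)₁ = ∂B₃/∂y − ∂B₂/∂z = 10*z
(∇×B)₂ = ∂B₁/∂z − ∂B₃/∂x = 0
(∇×B)₃ = ∂B₂/∂x − ∂B₁/∂y = -x^2 + 12*x*y + 4
∇×B = (10*z, 0, -x^2 + 12*x*y + 4)
At (-1, -2, -2): (-20, 0, 27).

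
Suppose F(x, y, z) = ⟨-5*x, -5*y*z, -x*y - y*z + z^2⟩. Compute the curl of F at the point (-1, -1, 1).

(∇×F)₁ = ∂F₃/∂y − ∂F₂/∂z = -x + 5*y - z
(∇×F)₂ = ∂F₁/∂z − ∂F₃/∂x = y
(∇×F)₃ = ∂F₂/∂x − ∂F₁/∂y = 0
∇×F = (-x + 5*y - z, y, 0)
At (-1, -1, 1): (-5, -1, 0).

(-5, -1, 0)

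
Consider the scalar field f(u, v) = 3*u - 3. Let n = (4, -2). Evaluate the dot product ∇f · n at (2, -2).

12

∂f/∂u = 3
∂f/∂v = 0
∇f at (2, -2) = (3, 0)
∇f · n = (3)(4) + (0)(-2) = 12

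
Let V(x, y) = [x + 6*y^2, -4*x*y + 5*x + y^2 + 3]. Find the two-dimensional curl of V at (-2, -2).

∂V₂/∂x = -4*y + 5
∂V₁/∂y = 12*y
Scalar curl = -16*y + 5
At (-2, -2): 37.

37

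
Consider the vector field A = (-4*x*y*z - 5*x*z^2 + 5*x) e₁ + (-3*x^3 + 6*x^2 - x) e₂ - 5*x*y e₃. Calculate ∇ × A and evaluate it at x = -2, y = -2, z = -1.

(∇×A)₁ = ∂A₃/∂y − ∂A₂/∂z = -5*x
(∇×A)₂ = ∂A₁/∂z − ∂A₃/∂x = -4*x*y - 10*x*z + 5*y
(∇×A)₃ = ∂A₂/∂x − ∂A₁/∂y = -9*x^2 + 4*x*z + 12*x - 1
∇×A = (-5*x, -4*x*y - 10*x*z + 5*y, -9*x^2 + 4*x*z + 12*x - 1)
At (-2, -2, -1): (10, -46, -53).

(10, -46, -53)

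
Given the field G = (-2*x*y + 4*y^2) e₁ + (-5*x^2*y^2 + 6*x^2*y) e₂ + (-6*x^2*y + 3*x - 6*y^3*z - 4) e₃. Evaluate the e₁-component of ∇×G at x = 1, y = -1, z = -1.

(∇×G)_1 = ∂G₃/∂y − ∂G₂/∂z
= -6*x^2 - 18*y^2*z − (0)
= -6*x^2 - 18*y^2*z
At (1, -1, -1): 12.

12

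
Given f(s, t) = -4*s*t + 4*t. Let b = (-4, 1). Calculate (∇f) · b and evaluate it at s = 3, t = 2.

24

∂f/∂s = -4*t
∂f/∂t = -4*s + 4
∇f at (3, 2) = (-8, -8)
∇f · b = (-8)(-4) + (-8)(1) = 24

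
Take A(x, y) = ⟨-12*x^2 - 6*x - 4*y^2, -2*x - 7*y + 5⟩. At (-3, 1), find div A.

∂A₁/∂x = -24*x - 6
∂A₂/∂y = -7
∇·A = -24*x - 13
At (-3, 1): 59.

59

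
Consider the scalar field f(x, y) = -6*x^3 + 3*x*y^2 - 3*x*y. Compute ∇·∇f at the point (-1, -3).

∂²f/∂x² = -36*x
∂²f/∂y² = 6*x
∇²f = -30*x
At (-1, -3): 30.

30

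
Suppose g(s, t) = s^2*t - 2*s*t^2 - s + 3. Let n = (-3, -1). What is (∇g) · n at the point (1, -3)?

∂g/∂s = 2*s*t - 2*t^2 - 1
∂g/∂t = s^2 - 4*s*t
∇g at (1, -3) = (-25, 13)
∇g · n = (-25)(-3) + (13)(-1) = 62

62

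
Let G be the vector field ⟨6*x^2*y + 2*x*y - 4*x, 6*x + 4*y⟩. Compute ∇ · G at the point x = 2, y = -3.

-78

∂G₁/∂x = 12*x*y + 2*y - 4
∂G₂/∂y = 4
∇·G = 12*x*y + 2*y
At (2, -3): -78.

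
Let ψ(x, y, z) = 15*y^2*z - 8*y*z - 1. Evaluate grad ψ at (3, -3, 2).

∂ψ/∂x = 0
∂ψ/∂y = 30*y*z - 8*z
∂ψ/∂z = 15*y^2 - 8*y
∇ψ = (0, 30*y*z - 8*z, 15*y^2 - 8*y)
At (3, -3, 2): (0, -196, 159).

(0, -196, 159)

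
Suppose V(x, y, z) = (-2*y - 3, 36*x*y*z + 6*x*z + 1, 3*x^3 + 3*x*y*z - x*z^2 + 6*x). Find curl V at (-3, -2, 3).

(-225, -60, -196)

(∇×V)₁ = ∂V₃/∂y − ∂V₂/∂z = -36*x*y + 3*x*z - 6*x
(∇×V)₂ = ∂V₁/∂z − ∂V₃/∂x = -9*x^2 - 3*y*z + z^2 - 6
(∇×V)₃ = ∂V₂/∂x − ∂V₁/∂y = 36*y*z + 6*z + 2
∇×V = (-36*x*y + 3*x*z - 6*x, -9*x^2 - 3*y*z + z^2 - 6, 36*y*z + 6*z + 2)
At (-3, -2, 3): (-225, -60, -196).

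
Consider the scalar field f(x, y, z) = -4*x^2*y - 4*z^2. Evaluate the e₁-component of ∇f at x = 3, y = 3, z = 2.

-72

(∇f)_1 = ∂f/∂x = -8*x*y
At (3, 3, 2): -72.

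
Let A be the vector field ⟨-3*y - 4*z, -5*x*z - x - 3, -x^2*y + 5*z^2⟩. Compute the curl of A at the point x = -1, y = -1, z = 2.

(∇×A)₁ = ∂A₃/∂y − ∂A₂/∂z = -x^2 + 5*x
(∇×A)₂ = ∂A₁/∂z − ∂A₃/∂x = 2*x*y - 4
(∇×A)₃ = ∂A₂/∂x − ∂A₁/∂y = -5*z + 2
∇×A = (-x^2 + 5*x, 2*x*y - 4, -5*z + 2)
At (-1, -1, 2): (-6, -2, -8).

(-6, -2, -8)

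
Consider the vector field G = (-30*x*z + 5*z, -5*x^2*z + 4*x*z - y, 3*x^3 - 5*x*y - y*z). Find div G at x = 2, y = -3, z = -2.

62

∂G₁/∂x = -30*z
∂G₂/∂y = -1
∂G₃/∂z = -y
∇·G = -y - 30*z - 1
At (2, -3, -2): 62.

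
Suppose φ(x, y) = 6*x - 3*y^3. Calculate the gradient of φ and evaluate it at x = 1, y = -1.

∂φ/∂x = 6
∂φ/∂y = -9*y^2
∇φ = (6, -9*y^2)
At (1, -1): (6, -9).

(6, -9)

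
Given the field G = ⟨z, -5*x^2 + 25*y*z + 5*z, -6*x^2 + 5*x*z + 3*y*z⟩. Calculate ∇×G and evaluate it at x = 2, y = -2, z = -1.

(∇×G)₁ = ∂G₃/∂y − ∂G₂/∂z = -25*y + 3*z - 5
(∇×G)₂ = ∂G₁/∂z − ∂G₃/∂x = 12*x - 5*z + 1
(∇×G)₃ = ∂G₂/∂x − ∂G₁/∂y = -10*x
∇×G = (-25*y + 3*z - 5, 12*x - 5*z + 1, -10*x)
At (2, -2, -1): (42, 30, -20).

(42, 30, -20)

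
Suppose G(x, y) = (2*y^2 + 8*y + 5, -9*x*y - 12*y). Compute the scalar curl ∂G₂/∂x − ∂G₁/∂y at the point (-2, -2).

18

∂G₂/∂x = -9*y
∂G₁/∂y = 4*y + 8
Scalar curl = -13*y - 8
At (-2, -2): 18.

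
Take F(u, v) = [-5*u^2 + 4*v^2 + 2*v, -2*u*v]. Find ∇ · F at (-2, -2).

∂F₁/∂u = -10*u
∂F₂/∂v = -2*u
∇·F = -12*u
At (-2, -2): 24.

24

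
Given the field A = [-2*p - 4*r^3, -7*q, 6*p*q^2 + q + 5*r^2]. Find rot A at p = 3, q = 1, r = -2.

(∇×A)₁ = ∂A₃/∂q − ∂A₂/∂r = 12*p*q + 1
(∇×A)₂ = ∂A₁/∂r − ∂A₃/∂p = -6*q^2 - 12*r^2
(∇×A)₃ = ∂A₂/∂p − ∂A₁/∂q = 0
∇×A = (12*p*q + 1, -6*q^2 - 12*r^2, 0)
At (3, 1, -2): (37, -54, 0).

(37, -54, 0)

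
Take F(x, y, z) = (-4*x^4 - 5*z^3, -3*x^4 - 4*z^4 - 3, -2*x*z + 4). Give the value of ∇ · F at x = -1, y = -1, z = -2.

18

∂F₁/∂x = -16*x^3
∂F₂/∂y = 0
∂F₃/∂z = -2*x
∇·F = -16*x^3 - 2*x
At (-1, -1, -2): 18.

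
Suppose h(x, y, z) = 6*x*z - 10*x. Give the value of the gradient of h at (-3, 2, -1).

(-16, 0, -18)

∂h/∂x = 6*z - 10
∂h/∂y = 0
∂h/∂z = 6*x
∇h = (6*z - 10, 0, 6*x)
At (-3, 2, -1): (-16, 0, -18).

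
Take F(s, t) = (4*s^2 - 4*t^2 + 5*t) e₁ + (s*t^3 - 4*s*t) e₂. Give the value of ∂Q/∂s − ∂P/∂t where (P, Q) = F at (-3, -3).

∂F₂/∂s = t^3 - 4*t
∂F₁/∂t = -8*t + 5
Scalar curl = t^3 + 4*t - 5
At (-3, -3): -44.

-44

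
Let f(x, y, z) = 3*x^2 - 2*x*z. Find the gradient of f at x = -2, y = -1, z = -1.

(-10, 0, 4)

∂f/∂x = 6*x - 2*z
∂f/∂y = 0
∂f/∂z = -2*x
∇f = (6*x - 2*z, 0, -2*x)
At (-2, -1, -1): (-10, 0, 4).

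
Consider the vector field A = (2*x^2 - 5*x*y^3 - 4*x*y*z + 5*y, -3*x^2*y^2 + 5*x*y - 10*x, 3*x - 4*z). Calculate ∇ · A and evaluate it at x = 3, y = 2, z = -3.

-101

∂A₁/∂x = 4*x - 5*y^3 - 4*y*z
∂A₂/∂y = -6*x^2*y + 5*x
∂A₃/∂z = -4
∇·A = -6*x^2*y + 9*x - 5*y^3 - 4*y*z - 4
At (3, 2, -3): -101.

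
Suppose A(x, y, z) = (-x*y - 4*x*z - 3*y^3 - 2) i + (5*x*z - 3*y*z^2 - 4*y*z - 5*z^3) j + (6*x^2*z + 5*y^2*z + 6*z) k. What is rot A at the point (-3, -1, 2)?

(∇×A)₁ = ∂A₃/∂y − ∂A₂/∂z = -5*x + 16*y*z + 4*y + 15*z^2
(∇×A)₂ = ∂A₁/∂z − ∂A₃/∂x = -12*x*z - 4*x
(∇×A)₃ = ∂A₂/∂x − ∂A₁/∂y = x + 9*y^2 + 5*z
∇×A = (-5*x + 16*y*z + 4*y + 15*z^2, -12*x*z - 4*x, x + 9*y^2 + 5*z)
At (-3, -1, 2): (39, 84, 16).

(39, 84, 16)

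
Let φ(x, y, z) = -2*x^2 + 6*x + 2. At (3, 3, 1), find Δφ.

-4

∂²φ/∂x² = -4
∂²φ/∂y² = 0
∂²φ/∂z² = 0
∇²φ = -4
At (3, 3, 1): -4.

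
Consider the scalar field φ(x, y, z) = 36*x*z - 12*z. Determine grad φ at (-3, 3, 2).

∂φ/∂x = 36*z
∂φ/∂y = 0
∂φ/∂z = 36*x - 12
∇φ = (36*z, 0, 36*x - 12)
At (-3, 3, 2): (72, 0, -120).

(72, 0, -120)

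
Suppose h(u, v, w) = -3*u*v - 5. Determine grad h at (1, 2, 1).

(-6, -3, 0)

∂h/∂u = -3*v
∂h/∂v = -3*u
∂h/∂w = 0
∇h = (-3*v, -3*u, 0)
At (1, 2, 1): (-6, -3, 0).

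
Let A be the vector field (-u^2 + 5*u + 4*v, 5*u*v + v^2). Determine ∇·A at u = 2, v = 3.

17

∂A₁/∂u = -2*u + 5
∂A₂/∂v = 5*u + 2*v
∇·A = 3*u + 2*v + 5
At (2, 3): 17.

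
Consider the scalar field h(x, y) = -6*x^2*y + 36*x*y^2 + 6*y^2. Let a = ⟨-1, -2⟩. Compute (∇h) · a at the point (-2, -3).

-996

∂h/∂x = -12*x*y + 36*y^2
∂h/∂y = -6*x^2 + 72*x*y + 12*y
∇h at (-2, -3) = (252, 372)
∇h · a = (252)(-1) + (372)(-2) = -996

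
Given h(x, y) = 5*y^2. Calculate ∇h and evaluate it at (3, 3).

∂h/∂x = 0
∂h/∂y = 10*y
∇h = (0, 10*y)
At (3, 3): (0, 30).

(0, 30)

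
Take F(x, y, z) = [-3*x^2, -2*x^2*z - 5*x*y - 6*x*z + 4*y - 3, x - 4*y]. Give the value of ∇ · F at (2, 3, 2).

∂F₁/∂x = -6*x
∂F₂/∂y = -5*x + 4
∂F₃/∂z = 0
∇·F = -11*x + 4
At (2, 3, 2): -18.

-18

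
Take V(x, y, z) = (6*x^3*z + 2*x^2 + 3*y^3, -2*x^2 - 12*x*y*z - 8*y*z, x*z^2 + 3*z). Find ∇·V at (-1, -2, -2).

-41

∂V₁/∂x = 18*x^2*z + 4*x
∂V₂/∂y = -12*x*z - 8*z
∂V₃/∂z = 2*x*z + 3
∇·V = 18*x^2*z - 10*x*z + 4*x - 8*z + 3
At (-1, -2, -2): -41.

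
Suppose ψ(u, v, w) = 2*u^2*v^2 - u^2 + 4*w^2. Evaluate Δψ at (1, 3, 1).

46

∂²ψ/∂u² = 2*(2*v^2 - 1)
∂²ψ/∂v² = 4*u^2
∂²ψ/∂w² = 8
∇²ψ = 4*u^2 + 4*v^2 + 6
At (1, 3, 1): 46.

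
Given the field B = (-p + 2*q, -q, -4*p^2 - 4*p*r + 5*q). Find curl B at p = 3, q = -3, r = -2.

(5, 16, -2)

(∇×B)₁ = ∂B₃/∂q − ∂B₂/∂r = 5
(∇×B)₂ = ∂B₁/∂r − ∂B₃/∂p = 8*p + 4*r
(∇×B)₃ = ∂B₂/∂p − ∂B₁/∂q = -2
∇×B = (5, 8*p + 4*r, -2)
At (3, -3, -2): (5, 16, -2).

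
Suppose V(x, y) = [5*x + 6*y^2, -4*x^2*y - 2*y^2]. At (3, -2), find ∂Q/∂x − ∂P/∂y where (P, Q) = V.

∂V₂/∂x = -8*x*y
∂V₁/∂y = 12*y
Scalar curl = -8*x*y - 12*y
At (3, -2): 72.

72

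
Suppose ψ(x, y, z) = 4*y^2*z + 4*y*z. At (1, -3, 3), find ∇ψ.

(0, -60, 24)

∂ψ/∂x = 0
∂ψ/∂y = 8*y*z + 4*z
∂ψ/∂z = 4*y^2 + 4*y
∇ψ = (0, 8*y*z + 4*z, 4*y^2 + 4*y)
At (1, -3, 3): (0, -60, 24).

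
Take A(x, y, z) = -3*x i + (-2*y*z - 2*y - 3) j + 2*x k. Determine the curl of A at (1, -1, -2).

(-2, -2, 0)

(∇×A)₁ = ∂A₃/∂y − ∂A₂/∂z = 2*y
(∇×A)₂ = ∂A₁/∂z − ∂A₃/∂x = -2
(∇×A)₃ = ∂A₂/∂x − ∂A₁/∂y = 0
∇×A = (2*y, -2, 0)
At (1, -1, -2): (-2, -2, 0).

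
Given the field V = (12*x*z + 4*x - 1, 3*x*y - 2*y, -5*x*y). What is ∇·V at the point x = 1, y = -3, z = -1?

-7

∂V₁/∂x = 12*z + 4
∂V₂/∂y = 3*x - 2
∂V₃/∂z = 0
∇·V = 3*x + 12*z + 2
At (1, -3, -1): -7.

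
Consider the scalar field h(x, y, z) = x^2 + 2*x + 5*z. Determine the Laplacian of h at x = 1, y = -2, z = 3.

∂²h/∂x² = 2
∂²h/∂y² = 0
∂²h/∂z² = 0
∇²h = 2
At (1, -2, 3): 2.

2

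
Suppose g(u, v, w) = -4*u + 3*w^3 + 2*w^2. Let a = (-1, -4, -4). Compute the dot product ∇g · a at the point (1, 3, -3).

-272

∂g/∂u = -4
∂g/∂v = 0
∂g/∂w = 9*w^2 + 4*w
∇g at (1, 3, -3) = (-4, 0, 69)
∇g · a = (-4)(-1) + (0)(-4) + (69)(-4) = -272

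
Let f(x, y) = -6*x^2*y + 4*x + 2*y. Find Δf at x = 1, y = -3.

36

∂²f/∂x² = -12*y
∂²f/∂y² = 0
∇²f = -12*y
At (1, -3): 36.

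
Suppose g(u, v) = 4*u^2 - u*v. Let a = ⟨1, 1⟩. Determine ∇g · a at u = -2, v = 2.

-16

∂g/∂u = 8*u - v
∂g/∂v = -u
∇g at (-2, 2) = (-18, 2)
∇g · a = (-18)(1) + (2)(1) = -16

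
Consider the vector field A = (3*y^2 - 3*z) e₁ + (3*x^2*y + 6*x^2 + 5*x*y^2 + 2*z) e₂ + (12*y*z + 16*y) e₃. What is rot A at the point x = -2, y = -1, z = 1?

(∇×A)₁ = ∂A₃/∂y − ∂A₂/∂z = 12*z + 14
(∇×A)₂ = ∂A₁/∂z − ∂A₃/∂x = -3
(∇×A)₃ = ∂A₂/∂x − ∂A₁/∂y = 6*x*y + 12*x + 5*y^2 - 6*y
∇×A = (12*z + 14, -3, 6*x*y + 12*x + 5*y^2 - 6*y)
At (-2, -1, 1): (26, -3, -1).

(26, -3, -1)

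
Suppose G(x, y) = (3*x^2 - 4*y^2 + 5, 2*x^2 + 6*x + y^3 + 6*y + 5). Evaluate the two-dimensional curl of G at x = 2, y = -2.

∂G₂/∂x = 4*x + 6
∂G₁/∂y = -8*y
Scalar curl = 4*x + 8*y + 6
At (2, -2): -2.

-2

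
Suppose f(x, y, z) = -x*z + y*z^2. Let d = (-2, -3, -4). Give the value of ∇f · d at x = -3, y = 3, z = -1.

7

∂f/∂x = -z
∂f/∂y = z^2
∂f/∂z = -x + 2*y*z
∇f at (-3, 3, -1) = (1, 1, -3)
∇f · d = (1)(-2) + (1)(-3) + (-3)(-4) = 7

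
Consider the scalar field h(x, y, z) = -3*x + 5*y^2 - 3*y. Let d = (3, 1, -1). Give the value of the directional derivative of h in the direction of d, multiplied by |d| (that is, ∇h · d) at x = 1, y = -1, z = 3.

-22

∂h/∂x = -3
∂h/∂y = 10*y - 3
∂h/∂z = 0
∇h at (1, -1, 3) = (-3, -13, 0)
∇h · d = (-3)(3) + (-13)(1) + (0)(-1) = -22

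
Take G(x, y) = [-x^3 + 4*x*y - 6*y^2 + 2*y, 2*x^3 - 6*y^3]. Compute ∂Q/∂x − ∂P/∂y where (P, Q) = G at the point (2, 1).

∂G₂/∂x = 6*x^2
∂G₁/∂y = 4*x - 12*y + 2
Scalar curl = 6*x^2 - 4*x + 12*y - 2
At (2, 1): 26.

26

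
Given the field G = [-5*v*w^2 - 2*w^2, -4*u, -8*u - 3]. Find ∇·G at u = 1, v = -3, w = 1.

∂G₁/∂u = 0
∂G₂/∂v = 0
∂G₃/∂w = 0
∇·G = 0
At (1, -3, 1): 0.

0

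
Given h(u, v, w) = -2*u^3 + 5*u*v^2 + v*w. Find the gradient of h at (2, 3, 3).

∂h/∂u = -6*u^2 + 5*v^2
∂h/∂v = 10*u*v + w
∂h/∂w = v
∇h = (-6*u^2 + 5*v^2, 10*u*v + w, v)
At (2, 3, 3): (21, 63, 3).

(21, 63, 3)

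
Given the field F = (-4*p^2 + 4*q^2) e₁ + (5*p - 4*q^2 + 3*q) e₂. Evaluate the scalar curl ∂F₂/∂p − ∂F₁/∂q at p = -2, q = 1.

-3

∂F₂/∂p = 5
∂F₁/∂q = 8*q
Scalar curl = -8*q + 5
At (-2, 1): -3.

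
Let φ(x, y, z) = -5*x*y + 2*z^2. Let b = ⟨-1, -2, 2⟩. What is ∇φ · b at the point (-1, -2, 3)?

4

∂φ/∂x = -5*y
∂φ/∂y = -5*x
∂φ/∂z = 4*z
∇φ at (-1, -2, 3) = (10, 5, 12)
∇φ · b = (10)(-1) + (5)(-2) + (12)(2) = 4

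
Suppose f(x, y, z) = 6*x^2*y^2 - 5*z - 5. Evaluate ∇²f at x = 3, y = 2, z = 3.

156

∂²f/∂x² = 12*y^2
∂²f/∂y² = 12*x^2
∂²f/∂z² = 0
∇²f = 12*x^2 + 12*y^2
At (3, 2, 3): 156.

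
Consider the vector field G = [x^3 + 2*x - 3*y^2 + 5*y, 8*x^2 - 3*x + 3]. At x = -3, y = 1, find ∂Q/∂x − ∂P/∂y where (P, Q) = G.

∂G₂/∂x = 16*x - 3
∂G₁/∂y = -6*y + 5
Scalar curl = 16*x + 6*y - 8
At (-3, 1): -50.

-50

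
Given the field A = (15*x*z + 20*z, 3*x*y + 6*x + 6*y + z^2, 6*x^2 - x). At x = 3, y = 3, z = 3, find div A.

∂A₁/∂x = 15*z
∂A₂/∂y = 3*x + 6
∂A₃/∂z = 0
∇·A = 3*x + 15*z + 6
At (3, 3, 3): 60.

60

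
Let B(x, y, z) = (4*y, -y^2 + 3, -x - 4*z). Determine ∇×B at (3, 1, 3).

(∇×B)₁ = ∂B₃/∂y − ∂B₂/∂z = 0
(∇×B)₂ = ∂B₁/∂z − ∂B₃/∂x = 1
(∇×B)₃ = ∂B₂/∂x − ∂B₁/∂y = -4
∇×B = (0, 1, -4)
At (3, 1, 3): (0, 1, -4).

(0, 1, -4)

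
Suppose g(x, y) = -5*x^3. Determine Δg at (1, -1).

-30

∂²g/∂x² = -30*x
∂²g/∂y² = 0
∇²g = -30*x
At (1, -1): -30.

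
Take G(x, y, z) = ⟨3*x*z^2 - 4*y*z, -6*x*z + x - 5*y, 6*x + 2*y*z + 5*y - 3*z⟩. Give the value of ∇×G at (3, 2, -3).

(∇×G)₁ = ∂G₃/∂y − ∂G₂/∂z = 6*x + 2*z + 5
(∇×G)₂ = ∂G₁/∂z − ∂G₃/∂x = 6*x*z - 4*y - 6
(∇×G)₃ = ∂G₂/∂x − ∂G₁/∂y = -2*z + 1
∇×G = (6*x + 2*z + 5, 6*x*z - 4*y - 6, -2*z + 1)
At (3, 2, -3): (17, -68, 7).

(17, -68, 7)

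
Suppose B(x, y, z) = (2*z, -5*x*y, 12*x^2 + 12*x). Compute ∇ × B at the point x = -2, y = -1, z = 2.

(∇×B)₁ = ∂B₃/∂y − ∂B₂/∂z = 0
(∇×B)₂ = ∂B₁/∂z − ∂B₃/∂x = -24*x - 10
(∇×B)₃ = ∂B₂/∂x − ∂B₁/∂y = -5*y
∇×B = (0, -24*x - 10, -5*y)
At (-2, -1, 2): (0, 38, 5).

(0, 38, 5)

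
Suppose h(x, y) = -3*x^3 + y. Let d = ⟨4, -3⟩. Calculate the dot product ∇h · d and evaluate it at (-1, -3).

∂h/∂x = -9*x^2
∂h/∂y = 1
∇h at (-1, -3) = (-9, 1)
∇h · d = (-9)(4) + (1)(-3) = -39

-39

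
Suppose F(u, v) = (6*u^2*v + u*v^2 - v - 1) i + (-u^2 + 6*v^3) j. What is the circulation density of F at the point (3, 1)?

-65

∂F₂/∂u = -2*u
∂F₁/∂v = 6*u^2 + 2*u*v - 1
Scalar curl = -6*u^2 - 2*u*v - 2*u + 1
At (3, 1): -65.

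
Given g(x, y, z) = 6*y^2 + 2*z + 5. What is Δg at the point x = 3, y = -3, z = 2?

12

∂²g/∂x² = 0
∂²g/∂y² = 12
∂²g/∂z² = 0
∇²g = 12
At (3, -3, 2): 12.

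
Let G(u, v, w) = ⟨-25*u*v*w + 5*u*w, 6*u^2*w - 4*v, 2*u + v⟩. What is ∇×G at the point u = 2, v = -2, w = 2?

(∇×G)₁ = ∂G₃/∂v − ∂G₂/∂w = -6*u^2 + 1
(∇×G)₂ = ∂G₁/∂w − ∂G₃/∂u = -25*u*v + 5*u - 2
(∇×G)₃ = ∂G₂/∂u − ∂G₁/∂v = 37*u*w
∇×G = (-6*u^2 + 1, -25*u*v + 5*u - 2, 37*u*w)
At (2, -2, 2): (-23, 108, 148).

(-23, 108, 148)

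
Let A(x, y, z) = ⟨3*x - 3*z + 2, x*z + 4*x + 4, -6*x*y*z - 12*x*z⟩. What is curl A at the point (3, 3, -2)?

(33, -63, 2)

(∇×A)₁ = ∂A₃/∂y − ∂A₂/∂z = -6*x*z - x
(∇×A)₂ = ∂A₁/∂z − ∂A₃/∂x = 6*y*z + 12*z - 3
(∇×A)₃ = ∂A₂/∂x − ∂A₁/∂y = z + 4
∇×A = (-6*x*z - x, 6*y*z + 12*z - 3, z + 4)
At (3, 3, -2): (33, -63, 2).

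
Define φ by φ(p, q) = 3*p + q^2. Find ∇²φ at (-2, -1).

∂²φ/∂p² = 0
∂²φ/∂q² = 2
∇²φ = 2
At (-2, -1): 2.

2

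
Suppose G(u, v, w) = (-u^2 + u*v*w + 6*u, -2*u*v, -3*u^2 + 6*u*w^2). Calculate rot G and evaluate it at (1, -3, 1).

(∇×G)₁ = ∂G₃/∂v − ∂G₂/∂w = 0
(∇×G)₂ = ∂G₁/∂w − ∂G₃/∂u = u*v + 6*u - 6*w^2
(∇×G)₃ = ∂G₂/∂u − ∂G₁/∂v = -u*w - 2*v
∇×G = (0, u*v + 6*u - 6*w^2, -u*w - 2*v)
At (1, -3, 1): (0, -3, 5).

(0, -3, 5)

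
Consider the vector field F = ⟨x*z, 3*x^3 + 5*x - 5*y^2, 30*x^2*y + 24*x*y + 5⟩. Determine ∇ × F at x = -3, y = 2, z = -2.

(198, 309, 86)

(∇×F)₁ = ∂F₃/∂y − ∂F₂/∂z = 30*x^2 + 24*x
(∇×F)₂ = ∂F₁/∂z − ∂F₃/∂x = -60*x*y + x - 24*y
(∇×F)₃ = ∂F₂/∂x − ∂F₁/∂y = 9*x^2 + 5
∇×F = (30*x^2 + 24*x, -60*x*y + x - 24*y, 9*x^2 + 5)
At (-3, 2, -2): (198, 309, 86).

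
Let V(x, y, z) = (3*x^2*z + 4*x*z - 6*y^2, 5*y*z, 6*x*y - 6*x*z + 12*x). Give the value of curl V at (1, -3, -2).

(21, 1, -36)

(∇×V)₁ = ∂V₃/∂y − ∂V₂/∂z = 6*x - 5*y
(∇×V)₂ = ∂V₁/∂z − ∂V₃/∂x = 3*x^2 + 4*x - 6*y + 6*z - 12
(∇×V)₃ = ∂V₂/∂x − ∂V₁/∂y = 12*y
∇×V = (6*x - 5*y, 3*x^2 + 4*x - 6*y + 6*z - 12, 12*y)
At (1, -3, -2): (21, 1, -36).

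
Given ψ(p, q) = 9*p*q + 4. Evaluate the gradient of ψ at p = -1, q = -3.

∂ψ/∂p = 9*q
∂ψ/∂q = 9*p
∇ψ = (9*q, 9*p)
At (-1, -3): (-27, -9).

(-27, -9)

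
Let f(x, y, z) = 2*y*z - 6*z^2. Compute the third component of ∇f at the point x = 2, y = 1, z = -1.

14

(∇f)_3 = ∂f/∂z = 2*y - 12*z
At (2, 1, -1): 14.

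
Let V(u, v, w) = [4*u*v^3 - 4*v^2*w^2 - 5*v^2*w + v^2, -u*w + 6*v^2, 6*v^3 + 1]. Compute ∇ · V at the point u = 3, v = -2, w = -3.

-56

∂V₁/∂u = 4*v^3
∂V₂/∂v = 12*v
∂V₃/∂w = 0
∇·V = 4*v^3 + 12*v
At (3, -2, -3): -56.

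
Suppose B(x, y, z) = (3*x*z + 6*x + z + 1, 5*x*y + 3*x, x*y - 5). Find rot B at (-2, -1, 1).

(∇×B)₁ = ∂B₃/∂y − ∂B₂/∂z = x
(∇×B)₂ = ∂B₁/∂z − ∂B₃/∂x = 3*x - y + 1
(∇×B)₃ = ∂B₂/∂x − ∂B₁/∂y = 5*y + 3
∇×B = (x, 3*x - y + 1, 5*y + 3)
At (-2, -1, 1): (-2, -4, -2).

(-2, -4, -2)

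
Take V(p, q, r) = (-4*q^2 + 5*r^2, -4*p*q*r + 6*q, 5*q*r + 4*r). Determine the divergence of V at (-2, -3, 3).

∂V₁/∂p = 0
∂V₂/∂q = -4*p*r + 6
∂V₃/∂r = 5*q + 4
∇·V = -4*p*r + 5*q + 10
At (-2, -3, 3): 19.

19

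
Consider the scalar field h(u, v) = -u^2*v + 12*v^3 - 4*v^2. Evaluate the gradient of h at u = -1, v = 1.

(2, 27)

∂h/∂u = -2*u*v
∂h/∂v = -u^2 + 36*v^2 - 8*v
∇h = (-2*u*v, -u^2 + 36*v^2 - 8*v)
At (-1, 1): (2, 27).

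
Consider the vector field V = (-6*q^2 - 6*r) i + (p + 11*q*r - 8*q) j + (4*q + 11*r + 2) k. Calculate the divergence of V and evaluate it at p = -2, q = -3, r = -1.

∂V₁/∂p = 0
∂V₂/∂q = 11*r - 8
∂V₃/∂r = 11
∇·V = 11*r + 3
At (-2, -3, -1): -8.

-8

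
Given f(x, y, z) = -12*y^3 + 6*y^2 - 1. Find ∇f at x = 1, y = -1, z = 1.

∂f/∂x = 0
∂f/∂y = -36*y^2 + 12*y
∂f/∂z = 0
∇f = (0, -36*y^2 + 12*y, 0)
At (1, -1, 1): (0, -48, 0).

(0, -48, 0)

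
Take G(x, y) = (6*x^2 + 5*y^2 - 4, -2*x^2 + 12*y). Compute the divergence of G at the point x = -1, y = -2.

∂G₁/∂x = 12*x
∂G₂/∂y = 12
∇·G = 12*x + 12
At (-1, -2): 0.

0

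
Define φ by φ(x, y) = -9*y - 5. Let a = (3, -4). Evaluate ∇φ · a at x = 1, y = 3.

∂φ/∂x = 0
∂φ/∂y = -9
∇φ at (1, 3) = (0, -9)
∇φ · a = (0)(3) + (-9)(-4) = 36

36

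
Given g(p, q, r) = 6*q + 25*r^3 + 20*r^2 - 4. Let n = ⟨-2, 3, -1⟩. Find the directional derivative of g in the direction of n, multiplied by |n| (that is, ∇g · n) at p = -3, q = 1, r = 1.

∂g/∂p = 0
∂g/∂q = 6
∂g/∂r = 75*r^2 + 40*r
∇g at (-3, 1, 1) = (0, 6, 115)
∇g · n = (0)(-2) + (6)(3) + (115)(-1) = -97

-97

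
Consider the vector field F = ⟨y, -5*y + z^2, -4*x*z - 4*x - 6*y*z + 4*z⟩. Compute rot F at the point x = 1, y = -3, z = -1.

(∇×F)₁ = ∂F₃/∂y − ∂F₂/∂z = -8*z
(∇×F)₂ = ∂F₁/∂z − ∂F₃/∂x = 4*z + 4
(∇×F)₃ = ∂F₂/∂x − ∂F₁/∂y = -1
∇×F = (-8*z, 4*z + 4, -1)
At (1, -3, -1): (8, 0, -1).

(8, 0, -1)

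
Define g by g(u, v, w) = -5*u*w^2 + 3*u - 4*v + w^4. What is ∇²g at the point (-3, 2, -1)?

∂²g/∂u² = 0
∂²g/∂v² = 0
∂²g/∂w² = 2*(-5*u + 6*w^2)
∇²g = -10*u + 12*w^2
At (-3, 2, -1): 42.

42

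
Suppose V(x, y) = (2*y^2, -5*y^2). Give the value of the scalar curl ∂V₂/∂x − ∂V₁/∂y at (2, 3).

-12

∂V₂/∂x = 0
∂V₁/∂y = 4*y
Scalar curl = -4*y
At (2, 3): -12.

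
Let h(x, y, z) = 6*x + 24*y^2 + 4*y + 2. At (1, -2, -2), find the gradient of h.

(6, -92, 0)

∂h/∂x = 6
∂h/∂y = 48*y + 4
∂h/∂z = 0
∇h = (6, 48*y + 4, 0)
At (1, -2, -2): (6, -92, 0).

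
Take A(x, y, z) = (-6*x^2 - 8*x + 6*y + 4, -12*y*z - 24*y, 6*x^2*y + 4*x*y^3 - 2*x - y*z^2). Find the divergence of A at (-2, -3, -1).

∂A₁/∂x = -12*x - 8
∂A₂/∂y = -12*z - 24
∂A₃/∂z = -2*y*z
∇·A = -12*x - 2*y*z - 12*z - 32
At (-2, -3, -1): -2.

-2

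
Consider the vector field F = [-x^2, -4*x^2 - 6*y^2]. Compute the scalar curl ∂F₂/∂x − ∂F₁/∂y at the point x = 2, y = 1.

∂F₂/∂x = -8*x
∂F₁/∂y = 0
Scalar curl = -8*x
At (2, 1): -16.

-16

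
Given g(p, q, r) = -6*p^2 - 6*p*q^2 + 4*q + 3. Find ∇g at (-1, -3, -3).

(-42, -32, 0)

∂g/∂p = -12*p - 6*q^2
∂g/∂q = -12*p*q + 4
∂g/∂r = 0
∇g = (-12*p - 6*q^2, -12*p*q + 4, 0)
At (-1, -3, -3): (-42, -32, 0).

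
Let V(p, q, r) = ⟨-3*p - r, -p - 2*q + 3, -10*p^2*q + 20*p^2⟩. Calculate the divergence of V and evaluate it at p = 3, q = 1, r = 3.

∂V₁/∂p = -3
∂V₂/∂q = -2
∂V₃/∂r = 0
∇·V = -5
At (3, 1, 3): -5.

-5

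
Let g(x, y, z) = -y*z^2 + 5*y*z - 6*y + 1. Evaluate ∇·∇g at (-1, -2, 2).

4

∂²g/∂x² = 0
∂²g/∂y² = 0
∂²g/∂z² = -2*y
∇²g = -2*y
At (-1, -2, 2): 4.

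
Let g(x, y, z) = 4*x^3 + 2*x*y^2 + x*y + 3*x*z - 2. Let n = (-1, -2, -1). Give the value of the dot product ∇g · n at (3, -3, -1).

-63

∂g/∂x = 12*x^2 + 2*y^2 + y + 3*z
∂g/∂y = 4*x*y + x
∂g/∂z = 3*x
∇g at (3, -3, -1) = (120, -33, 9)
∇g · n = (120)(-1) + (-33)(-2) + (9)(-1) = -63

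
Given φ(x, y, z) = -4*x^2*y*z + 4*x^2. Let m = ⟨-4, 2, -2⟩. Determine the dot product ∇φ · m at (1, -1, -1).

0

∂φ/∂x = -8*x*y*z + 8*x
∂φ/∂y = -4*x^2*z
∂φ/∂z = -4*x^2*y
∇φ at (1, -1, -1) = (0, 4, 4)
∇φ · m = (0)(-4) + (4)(2) + (4)(-2) = 0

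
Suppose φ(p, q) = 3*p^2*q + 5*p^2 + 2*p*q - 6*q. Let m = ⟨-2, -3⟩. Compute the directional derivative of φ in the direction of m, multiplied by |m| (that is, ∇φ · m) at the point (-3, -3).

∂φ/∂p = 6*p*q + 10*p + 2*q
∂φ/∂q = 3*p^2 + 2*p - 6
∇φ at (-3, -3) = (18, 15)
∇φ · m = (18)(-2) + (15)(-3) = -81

-81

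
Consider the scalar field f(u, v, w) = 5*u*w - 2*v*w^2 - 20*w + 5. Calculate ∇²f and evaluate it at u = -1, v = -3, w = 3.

12

∂²f/∂u² = 0
∂²f/∂v² = 0
∂²f/∂w² = -4*v
∇²f = -4*v
At (-1, -3, 3): 12.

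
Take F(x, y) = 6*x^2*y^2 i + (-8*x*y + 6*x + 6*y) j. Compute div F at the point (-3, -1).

-6

∂F₁/∂x = 12*x*y^2
∂F₂/∂y = -8*x + 6
∇·F = 12*x*y^2 - 8*x + 6
At (-3, -1): -6.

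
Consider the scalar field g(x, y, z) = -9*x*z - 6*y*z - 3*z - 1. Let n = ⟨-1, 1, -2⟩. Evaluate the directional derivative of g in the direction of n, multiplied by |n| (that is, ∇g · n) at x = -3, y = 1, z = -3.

-45

∂g/∂x = -9*z
∂g/∂y = -6*z
∂g/∂z = -9*x - 6*y - 3
∇g at (-3, 1, -3) = (27, 18, 18)
∇g · n = (27)(-1) + (18)(1) + (18)(-2) = -45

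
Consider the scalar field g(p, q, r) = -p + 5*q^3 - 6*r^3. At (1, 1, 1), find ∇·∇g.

∂²g/∂p² = 0
∂²g/∂q² = 30*q
∂²g/∂r² = -36*r
∇²g = 30*q - 36*r
At (1, 1, 1): -6.

-6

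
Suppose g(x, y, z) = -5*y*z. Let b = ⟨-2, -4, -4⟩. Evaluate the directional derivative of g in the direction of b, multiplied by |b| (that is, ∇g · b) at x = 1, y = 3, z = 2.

∂g/∂x = 0
∂g/∂y = -5*z
∂g/∂z = -5*y
∇g at (1, 3, 2) = (0, -10, -15)
∇g · b = (0)(-2) + (-10)(-4) + (-15)(-4) = 100

100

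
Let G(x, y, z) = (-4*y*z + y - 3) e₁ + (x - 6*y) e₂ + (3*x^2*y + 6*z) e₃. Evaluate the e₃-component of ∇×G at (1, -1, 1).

(∇×G)_3 = ∂G₂/∂x − ∂G₁/∂y
= 1 − (-4*z + 1)
= 4*z
At (1, -1, 1): 4.

4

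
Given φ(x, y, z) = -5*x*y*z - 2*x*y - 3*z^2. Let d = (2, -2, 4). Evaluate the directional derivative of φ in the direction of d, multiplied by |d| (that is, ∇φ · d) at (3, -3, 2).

276

∂φ/∂x = -5*y*z - 2*y
∂φ/∂y = -5*x*z - 2*x
∂φ/∂z = -5*x*y - 6*z
∇φ at (3, -3, 2) = (36, -36, 33)
∇φ · d = (36)(2) + (-36)(-2) + (33)(4) = 276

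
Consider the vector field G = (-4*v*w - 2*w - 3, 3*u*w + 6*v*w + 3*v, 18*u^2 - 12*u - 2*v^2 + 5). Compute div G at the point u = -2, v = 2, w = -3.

-15

∂G₁/∂u = 0
∂G₂/∂v = 6*w + 3
∂G₃/∂w = 0
∇·G = 6*w + 3
At (-2, 2, -3): -15.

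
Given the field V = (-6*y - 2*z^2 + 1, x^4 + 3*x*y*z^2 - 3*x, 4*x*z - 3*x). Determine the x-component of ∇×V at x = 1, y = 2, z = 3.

(∇×V)_1 = ∂V₃/∂y − ∂V₂/∂z
= 0 − (6*x*y*z)
= -6*x*y*z
At (1, 2, 3): -36.

-36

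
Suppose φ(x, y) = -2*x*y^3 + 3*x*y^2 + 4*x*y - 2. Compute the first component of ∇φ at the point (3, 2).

4

(∇φ)_1 = ∂φ/∂x = -2*y^3 + 3*y^2 + 4*y
At (3, 2): 4.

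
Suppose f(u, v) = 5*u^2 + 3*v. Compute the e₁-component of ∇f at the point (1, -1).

(∇f)_1 = ∂f/∂u = 10*u
At (1, -1): 10.

10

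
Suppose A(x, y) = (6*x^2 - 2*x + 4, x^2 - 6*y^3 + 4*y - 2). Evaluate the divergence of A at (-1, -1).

-28

∂A₁/∂x = 12*x - 2
∂A₂/∂y = -18*y^2 + 4
∇·A = 12*x - 18*y^2 + 2
At (-1, -1): -28.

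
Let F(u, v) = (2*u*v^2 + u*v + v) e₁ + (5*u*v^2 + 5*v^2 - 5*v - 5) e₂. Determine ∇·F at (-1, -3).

∂F₁/∂u = 2*v^2 + v
∂F₂/∂v = 10*u*v + 10*v - 5
∇·F = 10*u*v + 2*v^2 + 11*v - 5
At (-1, -3): 10.

10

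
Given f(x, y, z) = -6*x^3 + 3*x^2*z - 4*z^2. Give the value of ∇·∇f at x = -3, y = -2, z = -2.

88

∂²f/∂x² = 6*(-6*x + z)
∂²f/∂y² = 0
∂²f/∂z² = -8
∇²f = -36*x + 6*z - 8
At (-3, -2, -2): 88.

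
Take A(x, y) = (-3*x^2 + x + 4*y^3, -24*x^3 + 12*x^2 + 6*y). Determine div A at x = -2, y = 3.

∂A₁/∂x = -6*x + 1
∂A₂/∂y = 6
∇·A = -6*x + 7
At (-2, 3): 19.

19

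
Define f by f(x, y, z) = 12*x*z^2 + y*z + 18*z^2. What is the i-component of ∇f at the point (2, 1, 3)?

(∇f)_1 = ∂f/∂x = 12*z^2
At (2, 1, 3): 108.

108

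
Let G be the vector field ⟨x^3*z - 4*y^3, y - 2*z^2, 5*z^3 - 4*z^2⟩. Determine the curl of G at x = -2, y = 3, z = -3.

(∇×G)₁ = ∂G₃/∂y − ∂G₂/∂z = 4*z
(∇×G)₂ = ∂G₁/∂z − ∂G₃/∂x = x^3
(∇×G)₃ = ∂G₂/∂x − ∂G₁/∂y = 12*y^2
∇×G = (4*z, x^3, 12*y^2)
At (-2, 3, -3): (-12, -8, 108).

(-12, -8, 108)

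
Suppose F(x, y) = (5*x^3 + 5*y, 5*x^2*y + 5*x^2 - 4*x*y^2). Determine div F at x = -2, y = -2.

∂F₁/∂x = 15*x^2
∂F₂/∂y = 5*x^2 - 8*x*y
∇·F = 20*x^2 - 8*x*y
At (-2, -2): 48.

48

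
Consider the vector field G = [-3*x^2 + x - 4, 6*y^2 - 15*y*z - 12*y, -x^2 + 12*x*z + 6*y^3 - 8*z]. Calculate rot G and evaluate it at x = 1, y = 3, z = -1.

(207, 14, 0)

(∇×G)₁ = ∂G₃/∂y − ∂G₂/∂z = 18*y^2 + 15*y
(∇×G)₂ = ∂G₁/∂z − ∂G₃/∂x = 2*x - 12*z
(∇×G)₃ = ∂G₂/∂x − ∂G₁/∂y = 0
∇×G = (18*y^2 + 15*y, 2*x - 12*z, 0)
At (1, 3, -1): (207, 14, 0).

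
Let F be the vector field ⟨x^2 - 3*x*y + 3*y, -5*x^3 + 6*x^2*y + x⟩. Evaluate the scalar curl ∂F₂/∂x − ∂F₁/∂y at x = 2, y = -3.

-128

∂F₂/∂x = -15*x^2 + 12*x*y + 1
∂F₁/∂y = -3*x + 3
Scalar curl = -15*x^2 + 12*x*y + 3*x - 2
At (2, -3): -128.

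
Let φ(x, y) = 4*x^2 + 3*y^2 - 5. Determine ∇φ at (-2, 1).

(-16, 6)

∂φ/∂x = 8*x
∂φ/∂y = 6*y
∇φ = (8*x, 6*y)
At (-2, 1): (-16, 6).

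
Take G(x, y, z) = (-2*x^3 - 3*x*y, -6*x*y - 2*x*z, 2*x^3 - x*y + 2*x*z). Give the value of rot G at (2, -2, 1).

(2, -28, 16)

(∇×G)₁ = ∂G₃/∂y − ∂G₂/∂z = x
(∇×G)₂ = ∂G₁/∂z − ∂G₃/∂x = -6*x^2 + y - 2*z
(∇×G)₃ = ∂G₂/∂x − ∂G₁/∂y = 3*x - 6*y - 2*z
∇×G = (x, -6*x^2 + y - 2*z, 3*x - 6*y - 2*z)
At (2, -2, 1): (2, -28, 16).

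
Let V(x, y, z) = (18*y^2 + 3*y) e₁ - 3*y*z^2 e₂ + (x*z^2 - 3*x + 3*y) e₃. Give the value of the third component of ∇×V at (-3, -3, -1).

105

(∇×V)_3 = ∂V₂/∂x − ∂V₁/∂y
= 0 − (36*y + 3)
= -36*y - 3
At (-3, -3, -1): 105.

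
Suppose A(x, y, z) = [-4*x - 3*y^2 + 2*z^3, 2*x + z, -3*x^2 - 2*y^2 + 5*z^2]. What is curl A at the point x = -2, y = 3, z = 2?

(∇×A)₁ = ∂A₃/∂y − ∂A₂/∂z = -4*y - 1
(∇×A)₂ = ∂A₁/∂z − ∂A₃/∂x = 6*x + 6*z^2
(∇×A)₃ = ∂A₂/∂x − ∂A₁/∂y = 6*y + 2
∇×A = (-4*y - 1, 6*x + 6*z^2, 6*y + 2)
At (-2, 3, 2): (-13, 12, 20).

(-13, 12, 20)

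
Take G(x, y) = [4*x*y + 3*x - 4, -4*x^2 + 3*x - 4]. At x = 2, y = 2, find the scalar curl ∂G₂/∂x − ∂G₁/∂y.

-21

∂G₂/∂x = -8*x + 3
∂G₁/∂y = 4*x
Scalar curl = -12*x + 3
At (2, 2): -21.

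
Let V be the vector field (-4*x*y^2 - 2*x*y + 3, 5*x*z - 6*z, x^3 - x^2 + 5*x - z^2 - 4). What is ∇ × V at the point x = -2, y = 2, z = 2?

(∇×V)₁ = ∂V₃/∂y − ∂V₂/∂z = -5*x + 6
(∇×V)₂ = ∂V₁/∂z − ∂V₃/∂x = -3*x^2 + 2*x - 5
(∇×V)₃ = ∂V₂/∂x − ∂V₁/∂y = 8*x*y + 2*x + 5*z
∇×V = (-5*x + 6, -3*x^2 + 2*x - 5, 8*x*y + 2*x + 5*z)
At (-2, 2, 2): (16, -21, -26).

(16, -21, -26)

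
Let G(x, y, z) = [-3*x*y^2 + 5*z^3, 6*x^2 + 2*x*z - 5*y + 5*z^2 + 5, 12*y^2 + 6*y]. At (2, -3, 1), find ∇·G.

-32

∂G₁/∂x = -3*y^2
∂G₂/∂y = -5
∂G₃/∂z = 0
∇·G = -3*y^2 - 5
At (2, -3, 1): -32.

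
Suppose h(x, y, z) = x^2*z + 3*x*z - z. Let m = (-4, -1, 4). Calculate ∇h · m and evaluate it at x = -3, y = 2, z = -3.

-40

∂h/∂x = 2*x*z + 3*z
∂h/∂y = 0
∂h/∂z = x^2 + 3*x - 1
∇h at (-3, 2, -3) = (9, 0, -1)
∇h · m = (9)(-4) + (0)(-1) + (-1)(4) = -40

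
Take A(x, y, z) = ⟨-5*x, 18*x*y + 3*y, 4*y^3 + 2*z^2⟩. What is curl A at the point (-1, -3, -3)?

(∇×A)₁ = ∂A₃/∂y − ∂A₂/∂z = 12*y^2
(∇×A)₂ = ∂A₁/∂z − ∂A₃/∂x = 0
(∇×A)₃ = ∂A₂/∂x − ∂A₁/∂y = 18*y
∇×A = (12*y^2, 0, 18*y)
At (-1, -3, -3): (108, 0, -54).

(108, 0, -54)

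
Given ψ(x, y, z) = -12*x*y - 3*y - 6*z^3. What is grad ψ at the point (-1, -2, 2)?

(24, 9, -72)

∂ψ/∂x = -12*y
∂ψ/∂y = -12*x - 3
∂ψ/∂z = -18*z^2
∇ψ = (-12*y, -12*x - 3, -18*z^2)
At (-1, -2, 2): (24, 9, -72).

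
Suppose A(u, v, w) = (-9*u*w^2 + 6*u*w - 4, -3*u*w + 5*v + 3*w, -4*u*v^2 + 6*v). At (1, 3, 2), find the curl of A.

(∇×A)₁ = ∂A₃/∂v − ∂A₂/∂w = -8*u*v + 3*u + 3
(∇×A)₂ = ∂A₁/∂w − ∂A₃/∂u = -18*u*w + 6*u + 4*v^2
(∇×A)₃ = ∂A₂/∂u − ∂A₁/∂v = -3*w
∇×A = (-8*u*v + 3*u + 3, -18*u*w + 6*u + 4*v^2, -3*w)
At (1, 3, 2): (-18, 6, -6).

(-18, 6, -6)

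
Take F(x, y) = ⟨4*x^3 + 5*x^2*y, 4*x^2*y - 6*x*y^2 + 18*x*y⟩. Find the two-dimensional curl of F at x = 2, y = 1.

8

∂F₂/∂x = 8*x*y - 6*y^2 + 18*y
∂F₁/∂y = 5*x^2
Scalar curl = -5*x^2 + 8*x*y - 6*y^2 + 18*y
At (2, 1): 8.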